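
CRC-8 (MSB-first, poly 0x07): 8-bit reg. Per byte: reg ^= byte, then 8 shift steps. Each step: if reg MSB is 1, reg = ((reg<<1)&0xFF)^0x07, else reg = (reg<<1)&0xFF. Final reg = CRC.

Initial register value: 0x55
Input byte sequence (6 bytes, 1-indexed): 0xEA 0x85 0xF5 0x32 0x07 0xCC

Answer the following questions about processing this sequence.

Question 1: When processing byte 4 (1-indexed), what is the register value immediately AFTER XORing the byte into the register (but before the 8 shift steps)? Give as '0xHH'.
Answer: 0xAD

Derivation:
Register before byte 4: 0x9F
Byte 4: 0x32
0x9F XOR 0x32 = 0xAD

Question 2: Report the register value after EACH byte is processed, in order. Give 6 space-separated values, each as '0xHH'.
0x34 0x1E 0x9F 0x4A 0xE4 0xD8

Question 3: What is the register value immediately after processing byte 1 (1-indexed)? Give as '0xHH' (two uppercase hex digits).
Answer: 0x34

Derivation:
After byte 1 (0xEA): reg=0x34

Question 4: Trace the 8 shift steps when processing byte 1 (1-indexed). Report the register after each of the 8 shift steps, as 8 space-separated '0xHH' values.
Register before byte 1: 0x55
After XOR with byte 0xEA: 0xBF

Answer: 0x79 0xF2 0xE3 0xC1 0x85 0x0D 0x1A 0x34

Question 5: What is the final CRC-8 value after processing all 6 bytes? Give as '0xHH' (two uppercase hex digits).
Answer: 0xD8

Derivation:
After byte 1 (0xEA): reg=0x34
After byte 2 (0x85): reg=0x1E
After byte 3 (0xF5): reg=0x9F
After byte 4 (0x32): reg=0x4A
After byte 5 (0x07): reg=0xE4
After byte 6 (0xCC): reg=0xD8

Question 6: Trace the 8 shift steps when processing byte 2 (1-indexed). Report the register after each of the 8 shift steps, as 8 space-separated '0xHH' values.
Answer: 0x65 0xCA 0x93 0x21 0x42 0x84 0x0F 0x1E

Derivation:
After byte 1 (0xEA): reg=0x34
Register before byte 2: 0x34
After XOR with byte 0x85: 0xB1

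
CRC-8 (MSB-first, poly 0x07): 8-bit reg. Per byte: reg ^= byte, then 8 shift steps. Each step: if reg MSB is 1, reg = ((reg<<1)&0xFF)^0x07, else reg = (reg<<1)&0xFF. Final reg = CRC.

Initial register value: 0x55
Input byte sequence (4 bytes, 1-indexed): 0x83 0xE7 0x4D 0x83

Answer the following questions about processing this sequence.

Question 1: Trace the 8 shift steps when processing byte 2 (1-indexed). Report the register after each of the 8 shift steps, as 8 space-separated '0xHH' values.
Answer: 0x91 0x25 0x4A 0x94 0x2F 0x5E 0xBC 0x7F

Derivation:
After byte 1 (0x83): reg=0x2C
Register before byte 2: 0x2C
After XOR with byte 0xE7: 0xCB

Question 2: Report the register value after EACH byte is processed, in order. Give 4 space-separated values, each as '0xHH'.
0x2C 0x7F 0x9E 0x53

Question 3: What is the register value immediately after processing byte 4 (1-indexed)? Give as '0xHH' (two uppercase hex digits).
Answer: 0x53

Derivation:
After byte 1 (0x83): reg=0x2C
After byte 2 (0xE7): reg=0x7F
After byte 3 (0x4D): reg=0x9E
After byte 4 (0x83): reg=0x53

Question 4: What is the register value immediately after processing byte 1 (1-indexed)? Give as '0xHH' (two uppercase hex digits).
Answer: 0x2C

Derivation:
After byte 1 (0x83): reg=0x2C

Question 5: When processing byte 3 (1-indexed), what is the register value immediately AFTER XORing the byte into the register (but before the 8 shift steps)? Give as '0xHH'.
Answer: 0x32

Derivation:
Register before byte 3: 0x7F
Byte 3: 0x4D
0x7F XOR 0x4D = 0x32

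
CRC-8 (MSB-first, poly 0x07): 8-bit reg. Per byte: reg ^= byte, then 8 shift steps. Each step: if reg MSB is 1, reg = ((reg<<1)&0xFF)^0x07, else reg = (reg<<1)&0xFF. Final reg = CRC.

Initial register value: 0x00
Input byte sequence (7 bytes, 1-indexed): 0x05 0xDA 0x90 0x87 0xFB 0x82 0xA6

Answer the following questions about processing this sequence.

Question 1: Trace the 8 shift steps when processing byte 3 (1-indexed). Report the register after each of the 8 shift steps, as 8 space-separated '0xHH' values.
After byte 1 (0x05): reg=0x1B
After byte 2 (0xDA): reg=0x49
Register before byte 3: 0x49
After XOR with byte 0x90: 0xD9

Answer: 0xB5 0x6D 0xDA 0xB3 0x61 0xC2 0x83 0x01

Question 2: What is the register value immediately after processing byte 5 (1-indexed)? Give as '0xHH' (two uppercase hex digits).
After byte 1 (0x05): reg=0x1B
After byte 2 (0xDA): reg=0x49
After byte 3 (0x90): reg=0x01
After byte 4 (0x87): reg=0x9B
After byte 5 (0xFB): reg=0x27

Answer: 0x27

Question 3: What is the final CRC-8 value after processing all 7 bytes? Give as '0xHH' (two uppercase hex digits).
After byte 1 (0x05): reg=0x1B
After byte 2 (0xDA): reg=0x49
After byte 3 (0x90): reg=0x01
After byte 4 (0x87): reg=0x9B
After byte 5 (0xFB): reg=0x27
After byte 6 (0x82): reg=0x72
After byte 7 (0xA6): reg=0x22

Answer: 0x22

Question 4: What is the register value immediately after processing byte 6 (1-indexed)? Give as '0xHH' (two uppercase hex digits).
Answer: 0x72

Derivation:
After byte 1 (0x05): reg=0x1B
After byte 2 (0xDA): reg=0x49
After byte 3 (0x90): reg=0x01
After byte 4 (0x87): reg=0x9B
After byte 5 (0xFB): reg=0x27
After byte 6 (0x82): reg=0x72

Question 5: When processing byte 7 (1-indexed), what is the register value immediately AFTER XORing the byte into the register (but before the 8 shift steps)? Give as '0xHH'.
Answer: 0xD4

Derivation:
Register before byte 7: 0x72
Byte 7: 0xA6
0x72 XOR 0xA6 = 0xD4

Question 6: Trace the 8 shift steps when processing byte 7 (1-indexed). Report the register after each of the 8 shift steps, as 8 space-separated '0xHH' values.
Answer: 0xAF 0x59 0xB2 0x63 0xC6 0x8B 0x11 0x22

Derivation:
After byte 1 (0x05): reg=0x1B
After byte 2 (0xDA): reg=0x49
After byte 3 (0x90): reg=0x01
After byte 4 (0x87): reg=0x9B
After byte 5 (0xFB): reg=0x27
After byte 6 (0x82): reg=0x72
Register before byte 7: 0x72
After XOR with byte 0xA6: 0xD4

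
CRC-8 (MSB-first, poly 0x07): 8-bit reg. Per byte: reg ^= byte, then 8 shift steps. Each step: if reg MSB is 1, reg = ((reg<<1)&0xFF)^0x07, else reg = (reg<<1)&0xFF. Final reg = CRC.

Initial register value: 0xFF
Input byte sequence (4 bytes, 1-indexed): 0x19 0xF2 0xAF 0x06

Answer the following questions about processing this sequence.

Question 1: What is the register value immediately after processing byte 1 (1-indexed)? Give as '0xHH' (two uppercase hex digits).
Answer: 0xBC

Derivation:
After byte 1 (0x19): reg=0xBC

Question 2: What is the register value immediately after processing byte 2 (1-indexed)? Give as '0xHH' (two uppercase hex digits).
After byte 1 (0x19): reg=0xBC
After byte 2 (0xF2): reg=0xED

Answer: 0xED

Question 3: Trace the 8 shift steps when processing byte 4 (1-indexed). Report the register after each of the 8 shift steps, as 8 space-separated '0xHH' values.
Answer: 0x99 0x35 0x6A 0xD4 0xAF 0x59 0xB2 0x63

Derivation:
After byte 1 (0x19): reg=0xBC
After byte 2 (0xF2): reg=0xED
After byte 3 (0xAF): reg=0xC9
Register before byte 4: 0xC9
After XOR with byte 0x06: 0xCF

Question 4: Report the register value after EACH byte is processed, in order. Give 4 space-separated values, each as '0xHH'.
0xBC 0xED 0xC9 0x63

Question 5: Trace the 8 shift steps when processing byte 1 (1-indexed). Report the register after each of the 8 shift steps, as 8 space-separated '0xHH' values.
Answer: 0xCB 0x91 0x25 0x4A 0x94 0x2F 0x5E 0xBC

Derivation:
Register before byte 1: 0xFF
After XOR with byte 0x19: 0xE6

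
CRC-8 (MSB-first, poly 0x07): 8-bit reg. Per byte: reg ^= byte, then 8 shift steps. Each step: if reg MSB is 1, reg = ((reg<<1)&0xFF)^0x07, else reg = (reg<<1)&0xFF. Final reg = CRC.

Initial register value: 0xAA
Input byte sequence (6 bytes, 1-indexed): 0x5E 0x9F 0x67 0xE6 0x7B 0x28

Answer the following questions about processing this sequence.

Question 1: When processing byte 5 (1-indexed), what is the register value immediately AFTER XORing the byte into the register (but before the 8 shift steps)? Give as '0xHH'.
Answer: 0xEC

Derivation:
Register before byte 5: 0x97
Byte 5: 0x7B
0x97 XOR 0x7B = 0xEC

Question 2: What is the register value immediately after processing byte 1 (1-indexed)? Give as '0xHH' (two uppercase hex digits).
After byte 1 (0x5E): reg=0xC2

Answer: 0xC2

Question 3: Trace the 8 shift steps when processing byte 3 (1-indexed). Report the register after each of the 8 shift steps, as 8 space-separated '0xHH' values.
After byte 1 (0x5E): reg=0xC2
After byte 2 (0x9F): reg=0x94
Register before byte 3: 0x94
After XOR with byte 0x67: 0xF3

Answer: 0xE1 0xC5 0x8D 0x1D 0x3A 0x74 0xE8 0xD7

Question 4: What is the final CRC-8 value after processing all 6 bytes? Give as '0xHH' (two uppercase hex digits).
Answer: 0x67

Derivation:
After byte 1 (0x5E): reg=0xC2
After byte 2 (0x9F): reg=0x94
After byte 3 (0x67): reg=0xD7
After byte 4 (0xE6): reg=0x97
After byte 5 (0x7B): reg=0x8A
After byte 6 (0x28): reg=0x67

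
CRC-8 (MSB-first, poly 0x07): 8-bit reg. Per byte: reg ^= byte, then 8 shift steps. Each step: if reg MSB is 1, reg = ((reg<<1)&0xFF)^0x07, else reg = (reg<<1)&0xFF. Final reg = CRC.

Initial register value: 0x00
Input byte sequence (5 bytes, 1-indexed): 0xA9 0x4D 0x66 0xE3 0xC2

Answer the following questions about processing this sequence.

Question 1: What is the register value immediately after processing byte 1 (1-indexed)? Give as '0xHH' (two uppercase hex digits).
After byte 1 (0xA9): reg=0x56

Answer: 0x56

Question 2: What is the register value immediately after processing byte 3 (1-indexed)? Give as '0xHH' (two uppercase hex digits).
Answer: 0xF5

Derivation:
After byte 1 (0xA9): reg=0x56
After byte 2 (0x4D): reg=0x41
After byte 3 (0x66): reg=0xF5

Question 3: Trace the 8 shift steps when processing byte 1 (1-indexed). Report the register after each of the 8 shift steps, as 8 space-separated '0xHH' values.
Answer: 0x55 0xAA 0x53 0xA6 0x4B 0x96 0x2B 0x56

Derivation:
Register before byte 1: 0x00
After XOR with byte 0xA9: 0xA9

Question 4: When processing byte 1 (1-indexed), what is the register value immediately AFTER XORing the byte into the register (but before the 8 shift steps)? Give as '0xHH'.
Register before byte 1: 0x00
Byte 1: 0xA9
0x00 XOR 0xA9 = 0xA9

Answer: 0xA9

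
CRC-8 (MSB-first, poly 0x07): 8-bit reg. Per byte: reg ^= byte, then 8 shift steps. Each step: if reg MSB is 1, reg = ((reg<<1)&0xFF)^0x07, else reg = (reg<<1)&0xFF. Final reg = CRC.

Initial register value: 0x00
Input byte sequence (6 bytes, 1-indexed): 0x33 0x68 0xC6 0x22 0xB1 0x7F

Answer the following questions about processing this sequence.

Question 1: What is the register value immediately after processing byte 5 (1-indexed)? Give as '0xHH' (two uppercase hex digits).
Answer: 0x7F

Derivation:
After byte 1 (0x33): reg=0x99
After byte 2 (0x68): reg=0xD9
After byte 3 (0xC6): reg=0x5D
After byte 4 (0x22): reg=0x7A
After byte 5 (0xB1): reg=0x7F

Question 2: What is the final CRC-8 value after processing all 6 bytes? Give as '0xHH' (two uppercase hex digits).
After byte 1 (0x33): reg=0x99
After byte 2 (0x68): reg=0xD9
After byte 3 (0xC6): reg=0x5D
After byte 4 (0x22): reg=0x7A
After byte 5 (0xB1): reg=0x7F
After byte 6 (0x7F): reg=0x00

Answer: 0x00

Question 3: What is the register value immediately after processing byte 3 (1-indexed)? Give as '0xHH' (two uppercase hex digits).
After byte 1 (0x33): reg=0x99
After byte 2 (0x68): reg=0xD9
After byte 3 (0xC6): reg=0x5D

Answer: 0x5D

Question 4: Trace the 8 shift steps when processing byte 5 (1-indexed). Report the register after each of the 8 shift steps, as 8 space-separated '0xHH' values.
Answer: 0x91 0x25 0x4A 0x94 0x2F 0x5E 0xBC 0x7F

Derivation:
After byte 1 (0x33): reg=0x99
After byte 2 (0x68): reg=0xD9
After byte 3 (0xC6): reg=0x5D
After byte 4 (0x22): reg=0x7A
Register before byte 5: 0x7A
After XOR with byte 0xB1: 0xCB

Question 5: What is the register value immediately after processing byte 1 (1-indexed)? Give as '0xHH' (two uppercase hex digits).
After byte 1 (0x33): reg=0x99

Answer: 0x99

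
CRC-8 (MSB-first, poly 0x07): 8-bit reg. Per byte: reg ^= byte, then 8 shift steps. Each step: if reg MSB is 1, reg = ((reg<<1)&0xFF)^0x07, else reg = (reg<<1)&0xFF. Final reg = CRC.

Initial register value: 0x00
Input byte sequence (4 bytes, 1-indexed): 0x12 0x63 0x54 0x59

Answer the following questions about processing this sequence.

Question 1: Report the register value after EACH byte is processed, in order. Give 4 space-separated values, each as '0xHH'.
0x7E 0x53 0x15 0xE3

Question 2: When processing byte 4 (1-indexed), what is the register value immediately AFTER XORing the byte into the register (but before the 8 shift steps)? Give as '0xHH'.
Answer: 0x4C

Derivation:
Register before byte 4: 0x15
Byte 4: 0x59
0x15 XOR 0x59 = 0x4C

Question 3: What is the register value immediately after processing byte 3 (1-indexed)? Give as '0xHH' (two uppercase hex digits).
Answer: 0x15

Derivation:
After byte 1 (0x12): reg=0x7E
After byte 2 (0x63): reg=0x53
After byte 3 (0x54): reg=0x15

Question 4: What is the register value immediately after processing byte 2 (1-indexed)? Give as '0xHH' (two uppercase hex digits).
Answer: 0x53

Derivation:
After byte 1 (0x12): reg=0x7E
After byte 2 (0x63): reg=0x53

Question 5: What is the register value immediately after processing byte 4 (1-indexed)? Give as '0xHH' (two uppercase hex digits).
Answer: 0xE3

Derivation:
After byte 1 (0x12): reg=0x7E
After byte 2 (0x63): reg=0x53
After byte 3 (0x54): reg=0x15
After byte 4 (0x59): reg=0xE3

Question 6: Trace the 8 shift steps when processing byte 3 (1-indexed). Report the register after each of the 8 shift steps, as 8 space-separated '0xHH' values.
Answer: 0x0E 0x1C 0x38 0x70 0xE0 0xC7 0x89 0x15

Derivation:
After byte 1 (0x12): reg=0x7E
After byte 2 (0x63): reg=0x53
Register before byte 3: 0x53
After XOR with byte 0x54: 0x07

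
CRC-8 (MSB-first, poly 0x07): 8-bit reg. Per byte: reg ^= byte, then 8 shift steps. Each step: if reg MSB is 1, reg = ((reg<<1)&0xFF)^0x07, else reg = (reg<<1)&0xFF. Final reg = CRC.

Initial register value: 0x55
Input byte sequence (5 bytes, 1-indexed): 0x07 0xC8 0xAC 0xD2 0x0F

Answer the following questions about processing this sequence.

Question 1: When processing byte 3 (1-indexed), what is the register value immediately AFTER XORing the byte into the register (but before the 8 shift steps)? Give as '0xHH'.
Answer: 0xFC

Derivation:
Register before byte 3: 0x50
Byte 3: 0xAC
0x50 XOR 0xAC = 0xFC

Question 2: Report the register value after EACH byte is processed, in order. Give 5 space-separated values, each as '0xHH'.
0xB9 0x50 0xFA 0xD8 0x2B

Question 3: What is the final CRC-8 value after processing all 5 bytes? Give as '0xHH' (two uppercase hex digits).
After byte 1 (0x07): reg=0xB9
After byte 2 (0xC8): reg=0x50
After byte 3 (0xAC): reg=0xFA
After byte 4 (0xD2): reg=0xD8
After byte 5 (0x0F): reg=0x2B

Answer: 0x2B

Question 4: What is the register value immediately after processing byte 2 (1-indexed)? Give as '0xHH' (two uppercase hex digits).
After byte 1 (0x07): reg=0xB9
After byte 2 (0xC8): reg=0x50

Answer: 0x50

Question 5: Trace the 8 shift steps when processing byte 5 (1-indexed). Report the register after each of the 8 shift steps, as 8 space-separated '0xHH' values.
After byte 1 (0x07): reg=0xB9
After byte 2 (0xC8): reg=0x50
After byte 3 (0xAC): reg=0xFA
After byte 4 (0xD2): reg=0xD8
Register before byte 5: 0xD8
After XOR with byte 0x0F: 0xD7

Answer: 0xA9 0x55 0xAA 0x53 0xA6 0x4B 0x96 0x2B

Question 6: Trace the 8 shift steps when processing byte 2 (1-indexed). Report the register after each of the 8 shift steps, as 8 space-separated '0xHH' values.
After byte 1 (0x07): reg=0xB9
Register before byte 2: 0xB9
After XOR with byte 0xC8: 0x71

Answer: 0xE2 0xC3 0x81 0x05 0x0A 0x14 0x28 0x50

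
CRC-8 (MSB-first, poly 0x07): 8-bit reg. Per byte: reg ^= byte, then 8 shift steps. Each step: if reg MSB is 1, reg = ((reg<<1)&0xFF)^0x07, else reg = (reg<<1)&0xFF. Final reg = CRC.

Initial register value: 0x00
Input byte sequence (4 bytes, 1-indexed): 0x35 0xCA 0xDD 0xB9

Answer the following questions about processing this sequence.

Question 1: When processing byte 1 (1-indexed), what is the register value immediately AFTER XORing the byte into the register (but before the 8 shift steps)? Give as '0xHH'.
Answer: 0x35

Derivation:
Register before byte 1: 0x00
Byte 1: 0x35
0x00 XOR 0x35 = 0x35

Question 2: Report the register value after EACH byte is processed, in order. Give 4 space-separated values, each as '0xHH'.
0x8B 0xC0 0x53 0x98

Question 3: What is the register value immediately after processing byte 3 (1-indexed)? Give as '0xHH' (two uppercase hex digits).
After byte 1 (0x35): reg=0x8B
After byte 2 (0xCA): reg=0xC0
After byte 3 (0xDD): reg=0x53

Answer: 0x53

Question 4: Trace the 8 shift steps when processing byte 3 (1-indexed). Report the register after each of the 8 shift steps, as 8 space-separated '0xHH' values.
After byte 1 (0x35): reg=0x8B
After byte 2 (0xCA): reg=0xC0
Register before byte 3: 0xC0
After XOR with byte 0xDD: 0x1D

Answer: 0x3A 0x74 0xE8 0xD7 0xA9 0x55 0xAA 0x53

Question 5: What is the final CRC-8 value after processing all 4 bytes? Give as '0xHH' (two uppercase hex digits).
Answer: 0x98

Derivation:
After byte 1 (0x35): reg=0x8B
After byte 2 (0xCA): reg=0xC0
After byte 3 (0xDD): reg=0x53
After byte 4 (0xB9): reg=0x98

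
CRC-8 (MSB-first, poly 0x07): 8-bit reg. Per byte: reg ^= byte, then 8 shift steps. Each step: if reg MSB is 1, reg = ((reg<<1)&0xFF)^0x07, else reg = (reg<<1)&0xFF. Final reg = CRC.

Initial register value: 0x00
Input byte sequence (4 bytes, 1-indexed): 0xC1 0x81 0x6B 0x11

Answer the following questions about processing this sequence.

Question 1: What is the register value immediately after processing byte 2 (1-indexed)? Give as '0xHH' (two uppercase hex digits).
Answer: 0x76

Derivation:
After byte 1 (0xC1): reg=0x49
After byte 2 (0x81): reg=0x76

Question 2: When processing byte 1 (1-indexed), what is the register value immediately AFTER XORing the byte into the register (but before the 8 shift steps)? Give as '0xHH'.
Answer: 0xC1

Derivation:
Register before byte 1: 0x00
Byte 1: 0xC1
0x00 XOR 0xC1 = 0xC1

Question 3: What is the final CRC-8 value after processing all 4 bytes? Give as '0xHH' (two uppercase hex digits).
After byte 1 (0xC1): reg=0x49
After byte 2 (0x81): reg=0x76
After byte 3 (0x6B): reg=0x53
After byte 4 (0x11): reg=0xC9

Answer: 0xC9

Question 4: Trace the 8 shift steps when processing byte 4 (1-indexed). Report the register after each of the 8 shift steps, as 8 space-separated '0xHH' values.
Answer: 0x84 0x0F 0x1E 0x3C 0x78 0xF0 0xE7 0xC9

Derivation:
After byte 1 (0xC1): reg=0x49
After byte 2 (0x81): reg=0x76
After byte 3 (0x6B): reg=0x53
Register before byte 4: 0x53
After XOR with byte 0x11: 0x42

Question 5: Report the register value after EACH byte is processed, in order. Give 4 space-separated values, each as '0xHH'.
0x49 0x76 0x53 0xC9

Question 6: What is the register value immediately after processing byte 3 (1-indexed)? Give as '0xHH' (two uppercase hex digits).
Answer: 0x53

Derivation:
After byte 1 (0xC1): reg=0x49
After byte 2 (0x81): reg=0x76
After byte 3 (0x6B): reg=0x53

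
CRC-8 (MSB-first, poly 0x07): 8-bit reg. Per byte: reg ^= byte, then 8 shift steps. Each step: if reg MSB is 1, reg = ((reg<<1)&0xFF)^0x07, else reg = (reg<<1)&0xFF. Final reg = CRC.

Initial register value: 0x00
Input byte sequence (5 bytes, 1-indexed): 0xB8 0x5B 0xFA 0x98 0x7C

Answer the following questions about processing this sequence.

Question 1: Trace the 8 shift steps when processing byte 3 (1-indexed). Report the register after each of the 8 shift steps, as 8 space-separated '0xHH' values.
After byte 1 (0xB8): reg=0x21
After byte 2 (0x5B): reg=0x61
Register before byte 3: 0x61
After XOR with byte 0xFA: 0x9B

Answer: 0x31 0x62 0xC4 0x8F 0x19 0x32 0x64 0xC8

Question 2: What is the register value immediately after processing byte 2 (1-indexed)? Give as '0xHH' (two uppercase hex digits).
Answer: 0x61

Derivation:
After byte 1 (0xB8): reg=0x21
After byte 2 (0x5B): reg=0x61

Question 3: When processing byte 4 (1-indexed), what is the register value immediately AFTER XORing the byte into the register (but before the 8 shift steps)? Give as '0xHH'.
Answer: 0x50

Derivation:
Register before byte 4: 0xC8
Byte 4: 0x98
0xC8 XOR 0x98 = 0x50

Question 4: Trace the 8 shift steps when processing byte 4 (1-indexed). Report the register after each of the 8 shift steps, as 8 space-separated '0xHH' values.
Answer: 0xA0 0x47 0x8E 0x1B 0x36 0x6C 0xD8 0xB7

Derivation:
After byte 1 (0xB8): reg=0x21
After byte 2 (0x5B): reg=0x61
After byte 3 (0xFA): reg=0xC8
Register before byte 4: 0xC8
After XOR with byte 0x98: 0x50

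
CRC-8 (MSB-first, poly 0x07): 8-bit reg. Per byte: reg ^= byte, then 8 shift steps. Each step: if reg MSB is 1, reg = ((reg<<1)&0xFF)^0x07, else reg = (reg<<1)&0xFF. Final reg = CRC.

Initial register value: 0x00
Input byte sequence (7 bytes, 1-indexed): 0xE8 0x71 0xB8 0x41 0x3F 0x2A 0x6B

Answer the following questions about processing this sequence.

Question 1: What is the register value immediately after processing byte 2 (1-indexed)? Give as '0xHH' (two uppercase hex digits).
After byte 1 (0xE8): reg=0x96
After byte 2 (0x71): reg=0xBB

Answer: 0xBB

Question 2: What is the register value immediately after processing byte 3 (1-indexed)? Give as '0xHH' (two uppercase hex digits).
Answer: 0x09

Derivation:
After byte 1 (0xE8): reg=0x96
After byte 2 (0x71): reg=0xBB
After byte 3 (0xB8): reg=0x09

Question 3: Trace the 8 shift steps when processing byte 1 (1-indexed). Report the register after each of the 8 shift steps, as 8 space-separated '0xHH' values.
Register before byte 1: 0x00
After XOR with byte 0xE8: 0xE8

Answer: 0xD7 0xA9 0x55 0xAA 0x53 0xA6 0x4B 0x96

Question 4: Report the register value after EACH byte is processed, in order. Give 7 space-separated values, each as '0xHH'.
0x96 0xBB 0x09 0xFF 0x4E 0x3B 0xB7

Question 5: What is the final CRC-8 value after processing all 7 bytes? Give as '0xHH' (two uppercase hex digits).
Answer: 0xB7

Derivation:
After byte 1 (0xE8): reg=0x96
After byte 2 (0x71): reg=0xBB
After byte 3 (0xB8): reg=0x09
After byte 4 (0x41): reg=0xFF
After byte 5 (0x3F): reg=0x4E
After byte 6 (0x2A): reg=0x3B
After byte 7 (0x6B): reg=0xB7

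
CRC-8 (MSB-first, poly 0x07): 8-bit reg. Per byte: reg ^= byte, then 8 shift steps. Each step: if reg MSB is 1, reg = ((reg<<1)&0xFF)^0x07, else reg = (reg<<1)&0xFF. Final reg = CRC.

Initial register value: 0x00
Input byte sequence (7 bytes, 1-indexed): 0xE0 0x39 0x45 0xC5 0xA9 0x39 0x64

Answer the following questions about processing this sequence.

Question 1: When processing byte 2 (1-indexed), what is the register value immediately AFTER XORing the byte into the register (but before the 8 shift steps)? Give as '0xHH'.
Answer: 0x97

Derivation:
Register before byte 2: 0xAE
Byte 2: 0x39
0xAE XOR 0x39 = 0x97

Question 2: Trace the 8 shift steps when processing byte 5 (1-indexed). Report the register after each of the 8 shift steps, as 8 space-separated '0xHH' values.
After byte 1 (0xE0): reg=0xAE
After byte 2 (0x39): reg=0xEC
After byte 3 (0x45): reg=0x56
After byte 4 (0xC5): reg=0xF0
Register before byte 5: 0xF0
After XOR with byte 0xA9: 0x59

Answer: 0xB2 0x63 0xC6 0x8B 0x11 0x22 0x44 0x88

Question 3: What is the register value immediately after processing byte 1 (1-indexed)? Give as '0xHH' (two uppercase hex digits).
After byte 1 (0xE0): reg=0xAE

Answer: 0xAE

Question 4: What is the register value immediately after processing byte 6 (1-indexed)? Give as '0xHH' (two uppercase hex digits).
Answer: 0x1E

Derivation:
After byte 1 (0xE0): reg=0xAE
After byte 2 (0x39): reg=0xEC
After byte 3 (0x45): reg=0x56
After byte 4 (0xC5): reg=0xF0
After byte 5 (0xA9): reg=0x88
After byte 6 (0x39): reg=0x1E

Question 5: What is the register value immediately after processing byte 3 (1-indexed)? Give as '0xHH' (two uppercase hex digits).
Answer: 0x56

Derivation:
After byte 1 (0xE0): reg=0xAE
After byte 2 (0x39): reg=0xEC
After byte 3 (0x45): reg=0x56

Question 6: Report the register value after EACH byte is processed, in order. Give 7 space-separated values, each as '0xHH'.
0xAE 0xEC 0x56 0xF0 0x88 0x1E 0x61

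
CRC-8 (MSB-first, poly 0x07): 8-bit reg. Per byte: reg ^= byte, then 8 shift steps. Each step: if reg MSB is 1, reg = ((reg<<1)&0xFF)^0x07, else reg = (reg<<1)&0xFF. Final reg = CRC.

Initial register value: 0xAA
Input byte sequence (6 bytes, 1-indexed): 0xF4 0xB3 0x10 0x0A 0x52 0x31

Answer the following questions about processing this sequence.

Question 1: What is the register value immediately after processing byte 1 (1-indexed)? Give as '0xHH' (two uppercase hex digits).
After byte 1 (0xF4): reg=0x9D

Answer: 0x9D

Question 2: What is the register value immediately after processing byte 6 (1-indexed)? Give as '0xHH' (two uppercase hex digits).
After byte 1 (0xF4): reg=0x9D
After byte 2 (0xB3): reg=0xCA
After byte 3 (0x10): reg=0x08
After byte 4 (0x0A): reg=0x0E
After byte 5 (0x52): reg=0x93
After byte 6 (0x31): reg=0x67

Answer: 0x67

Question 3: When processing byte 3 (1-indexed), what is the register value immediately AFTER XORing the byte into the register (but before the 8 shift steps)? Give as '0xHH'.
Register before byte 3: 0xCA
Byte 3: 0x10
0xCA XOR 0x10 = 0xDA

Answer: 0xDA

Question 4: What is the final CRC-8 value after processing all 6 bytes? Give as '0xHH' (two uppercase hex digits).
After byte 1 (0xF4): reg=0x9D
After byte 2 (0xB3): reg=0xCA
After byte 3 (0x10): reg=0x08
After byte 4 (0x0A): reg=0x0E
After byte 5 (0x52): reg=0x93
After byte 6 (0x31): reg=0x67

Answer: 0x67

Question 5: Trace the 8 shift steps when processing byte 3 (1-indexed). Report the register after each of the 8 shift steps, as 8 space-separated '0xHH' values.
Answer: 0xB3 0x61 0xC2 0x83 0x01 0x02 0x04 0x08

Derivation:
After byte 1 (0xF4): reg=0x9D
After byte 2 (0xB3): reg=0xCA
Register before byte 3: 0xCA
After XOR with byte 0x10: 0xDA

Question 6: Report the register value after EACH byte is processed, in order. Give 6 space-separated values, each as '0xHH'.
0x9D 0xCA 0x08 0x0E 0x93 0x67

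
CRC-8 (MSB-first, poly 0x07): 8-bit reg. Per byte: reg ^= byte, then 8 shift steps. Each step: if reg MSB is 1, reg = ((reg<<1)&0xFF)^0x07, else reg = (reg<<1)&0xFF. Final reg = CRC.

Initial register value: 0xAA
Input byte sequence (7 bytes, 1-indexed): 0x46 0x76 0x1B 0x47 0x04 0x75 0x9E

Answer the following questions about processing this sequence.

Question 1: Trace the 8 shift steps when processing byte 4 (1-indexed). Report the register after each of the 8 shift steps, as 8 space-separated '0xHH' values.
Answer: 0xDB 0xB1 0x65 0xCA 0x93 0x21 0x42 0x84

Derivation:
After byte 1 (0x46): reg=0x8A
After byte 2 (0x76): reg=0xFA
After byte 3 (0x1B): reg=0xA9
Register before byte 4: 0xA9
After XOR with byte 0x47: 0xEE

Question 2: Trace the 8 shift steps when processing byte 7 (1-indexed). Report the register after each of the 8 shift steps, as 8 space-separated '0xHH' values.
After byte 1 (0x46): reg=0x8A
After byte 2 (0x76): reg=0xFA
After byte 3 (0x1B): reg=0xA9
After byte 4 (0x47): reg=0x84
After byte 5 (0x04): reg=0x89
After byte 6 (0x75): reg=0xFA
Register before byte 7: 0xFA
After XOR with byte 0x9E: 0x64

Answer: 0xC8 0x97 0x29 0x52 0xA4 0x4F 0x9E 0x3B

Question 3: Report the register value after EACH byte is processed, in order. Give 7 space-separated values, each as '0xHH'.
0x8A 0xFA 0xA9 0x84 0x89 0xFA 0x3B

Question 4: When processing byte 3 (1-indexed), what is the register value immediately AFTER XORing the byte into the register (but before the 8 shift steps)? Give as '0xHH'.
Answer: 0xE1

Derivation:
Register before byte 3: 0xFA
Byte 3: 0x1B
0xFA XOR 0x1B = 0xE1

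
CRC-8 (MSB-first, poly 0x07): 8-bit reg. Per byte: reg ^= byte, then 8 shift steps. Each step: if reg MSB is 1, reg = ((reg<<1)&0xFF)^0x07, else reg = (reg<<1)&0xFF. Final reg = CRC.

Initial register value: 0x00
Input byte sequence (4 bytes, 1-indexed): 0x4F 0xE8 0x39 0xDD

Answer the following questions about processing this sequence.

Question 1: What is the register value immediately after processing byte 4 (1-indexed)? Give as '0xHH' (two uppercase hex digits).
Answer: 0x8F

Derivation:
After byte 1 (0x4F): reg=0xEA
After byte 2 (0xE8): reg=0x0E
After byte 3 (0x39): reg=0x85
After byte 4 (0xDD): reg=0x8F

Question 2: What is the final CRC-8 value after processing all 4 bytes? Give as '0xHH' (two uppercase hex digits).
Answer: 0x8F

Derivation:
After byte 1 (0x4F): reg=0xEA
After byte 2 (0xE8): reg=0x0E
After byte 3 (0x39): reg=0x85
After byte 4 (0xDD): reg=0x8F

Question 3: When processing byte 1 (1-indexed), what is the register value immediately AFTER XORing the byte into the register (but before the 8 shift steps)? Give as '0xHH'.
Answer: 0x4F

Derivation:
Register before byte 1: 0x00
Byte 1: 0x4F
0x00 XOR 0x4F = 0x4F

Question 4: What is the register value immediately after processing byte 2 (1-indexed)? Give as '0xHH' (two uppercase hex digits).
Answer: 0x0E

Derivation:
After byte 1 (0x4F): reg=0xEA
After byte 2 (0xE8): reg=0x0E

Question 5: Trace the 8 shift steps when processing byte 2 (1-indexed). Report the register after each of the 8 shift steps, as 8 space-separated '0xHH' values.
Answer: 0x04 0x08 0x10 0x20 0x40 0x80 0x07 0x0E

Derivation:
After byte 1 (0x4F): reg=0xEA
Register before byte 2: 0xEA
After XOR with byte 0xE8: 0x02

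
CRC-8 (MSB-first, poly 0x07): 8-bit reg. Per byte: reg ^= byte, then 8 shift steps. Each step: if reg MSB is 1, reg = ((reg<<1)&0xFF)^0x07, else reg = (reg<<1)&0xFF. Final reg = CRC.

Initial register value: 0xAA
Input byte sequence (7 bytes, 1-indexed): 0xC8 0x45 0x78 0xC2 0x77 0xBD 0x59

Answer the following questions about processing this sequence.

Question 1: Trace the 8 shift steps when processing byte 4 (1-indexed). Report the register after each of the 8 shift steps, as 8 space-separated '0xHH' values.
After byte 1 (0xC8): reg=0x29
After byte 2 (0x45): reg=0x03
After byte 3 (0x78): reg=0x66
Register before byte 4: 0x66
After XOR with byte 0xC2: 0xA4

Answer: 0x4F 0x9E 0x3B 0x76 0xEC 0xDF 0xB9 0x75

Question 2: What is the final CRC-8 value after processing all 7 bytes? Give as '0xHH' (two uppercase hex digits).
After byte 1 (0xC8): reg=0x29
After byte 2 (0x45): reg=0x03
After byte 3 (0x78): reg=0x66
After byte 4 (0xC2): reg=0x75
After byte 5 (0x77): reg=0x0E
After byte 6 (0xBD): reg=0x10
After byte 7 (0x59): reg=0xF8

Answer: 0xF8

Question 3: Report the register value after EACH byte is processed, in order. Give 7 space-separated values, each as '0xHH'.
0x29 0x03 0x66 0x75 0x0E 0x10 0xF8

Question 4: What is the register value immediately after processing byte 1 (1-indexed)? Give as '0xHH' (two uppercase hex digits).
Answer: 0x29

Derivation:
After byte 1 (0xC8): reg=0x29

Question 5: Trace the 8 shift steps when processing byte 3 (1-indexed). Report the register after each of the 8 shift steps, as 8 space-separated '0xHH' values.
After byte 1 (0xC8): reg=0x29
After byte 2 (0x45): reg=0x03
Register before byte 3: 0x03
After XOR with byte 0x78: 0x7B

Answer: 0xF6 0xEB 0xD1 0xA5 0x4D 0x9A 0x33 0x66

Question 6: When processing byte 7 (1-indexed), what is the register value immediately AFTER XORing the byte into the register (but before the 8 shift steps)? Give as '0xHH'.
Answer: 0x49

Derivation:
Register before byte 7: 0x10
Byte 7: 0x59
0x10 XOR 0x59 = 0x49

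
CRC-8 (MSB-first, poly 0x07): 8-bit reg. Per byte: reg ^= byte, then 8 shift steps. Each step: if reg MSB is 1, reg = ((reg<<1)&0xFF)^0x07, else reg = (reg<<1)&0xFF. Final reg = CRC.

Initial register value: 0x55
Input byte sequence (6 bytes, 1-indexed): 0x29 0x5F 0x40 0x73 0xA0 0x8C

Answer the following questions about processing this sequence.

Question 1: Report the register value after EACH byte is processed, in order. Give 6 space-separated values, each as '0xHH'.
0x73 0xC4 0x95 0xBC 0x54 0x06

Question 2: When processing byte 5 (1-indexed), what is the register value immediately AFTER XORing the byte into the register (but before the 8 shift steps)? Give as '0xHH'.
Answer: 0x1C

Derivation:
Register before byte 5: 0xBC
Byte 5: 0xA0
0xBC XOR 0xA0 = 0x1C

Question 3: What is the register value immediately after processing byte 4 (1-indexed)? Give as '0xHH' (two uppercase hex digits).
Answer: 0xBC

Derivation:
After byte 1 (0x29): reg=0x73
After byte 2 (0x5F): reg=0xC4
After byte 3 (0x40): reg=0x95
After byte 4 (0x73): reg=0xBC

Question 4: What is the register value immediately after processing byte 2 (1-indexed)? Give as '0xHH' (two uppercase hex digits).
After byte 1 (0x29): reg=0x73
After byte 2 (0x5F): reg=0xC4

Answer: 0xC4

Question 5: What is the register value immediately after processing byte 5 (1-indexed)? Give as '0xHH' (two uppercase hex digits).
After byte 1 (0x29): reg=0x73
After byte 2 (0x5F): reg=0xC4
After byte 3 (0x40): reg=0x95
After byte 4 (0x73): reg=0xBC
After byte 5 (0xA0): reg=0x54

Answer: 0x54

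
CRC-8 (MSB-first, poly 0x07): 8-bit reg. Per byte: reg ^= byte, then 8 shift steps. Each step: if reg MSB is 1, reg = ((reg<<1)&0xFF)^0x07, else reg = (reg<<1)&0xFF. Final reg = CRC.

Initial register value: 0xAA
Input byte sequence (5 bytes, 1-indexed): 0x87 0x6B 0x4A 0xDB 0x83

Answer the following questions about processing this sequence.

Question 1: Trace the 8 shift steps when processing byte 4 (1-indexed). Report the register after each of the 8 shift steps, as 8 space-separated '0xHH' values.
Answer: 0x33 0x66 0xCC 0x9F 0x39 0x72 0xE4 0xCF

Derivation:
After byte 1 (0x87): reg=0xC3
After byte 2 (0x6B): reg=0x51
After byte 3 (0x4A): reg=0x41
Register before byte 4: 0x41
After XOR with byte 0xDB: 0x9A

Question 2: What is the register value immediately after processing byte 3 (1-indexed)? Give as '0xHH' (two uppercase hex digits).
After byte 1 (0x87): reg=0xC3
After byte 2 (0x6B): reg=0x51
After byte 3 (0x4A): reg=0x41

Answer: 0x41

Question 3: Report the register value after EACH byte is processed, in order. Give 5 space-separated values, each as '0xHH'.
0xC3 0x51 0x41 0xCF 0xE3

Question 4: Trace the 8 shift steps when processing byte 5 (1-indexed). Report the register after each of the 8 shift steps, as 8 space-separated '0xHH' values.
Answer: 0x98 0x37 0x6E 0xDC 0xBF 0x79 0xF2 0xE3

Derivation:
After byte 1 (0x87): reg=0xC3
After byte 2 (0x6B): reg=0x51
After byte 3 (0x4A): reg=0x41
After byte 4 (0xDB): reg=0xCF
Register before byte 5: 0xCF
After XOR with byte 0x83: 0x4C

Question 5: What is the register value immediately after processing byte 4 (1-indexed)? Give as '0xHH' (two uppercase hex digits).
Answer: 0xCF

Derivation:
After byte 1 (0x87): reg=0xC3
After byte 2 (0x6B): reg=0x51
After byte 3 (0x4A): reg=0x41
After byte 4 (0xDB): reg=0xCF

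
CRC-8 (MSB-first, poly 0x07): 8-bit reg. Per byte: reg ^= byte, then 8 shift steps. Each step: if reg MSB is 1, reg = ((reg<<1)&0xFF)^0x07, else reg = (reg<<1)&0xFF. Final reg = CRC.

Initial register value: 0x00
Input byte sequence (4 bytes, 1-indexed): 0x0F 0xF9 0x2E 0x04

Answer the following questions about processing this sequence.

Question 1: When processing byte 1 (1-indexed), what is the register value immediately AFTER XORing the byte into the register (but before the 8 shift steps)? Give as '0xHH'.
Register before byte 1: 0x00
Byte 1: 0x0F
0x00 XOR 0x0F = 0x0F

Answer: 0x0F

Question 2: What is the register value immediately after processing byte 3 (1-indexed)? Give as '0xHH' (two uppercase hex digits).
Answer: 0x24

Derivation:
After byte 1 (0x0F): reg=0x2D
After byte 2 (0xF9): reg=0x22
After byte 3 (0x2E): reg=0x24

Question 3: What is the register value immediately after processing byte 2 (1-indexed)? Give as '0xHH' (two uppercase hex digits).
After byte 1 (0x0F): reg=0x2D
After byte 2 (0xF9): reg=0x22

Answer: 0x22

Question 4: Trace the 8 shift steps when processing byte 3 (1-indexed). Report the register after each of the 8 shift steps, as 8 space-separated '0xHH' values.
Answer: 0x18 0x30 0x60 0xC0 0x87 0x09 0x12 0x24

Derivation:
After byte 1 (0x0F): reg=0x2D
After byte 2 (0xF9): reg=0x22
Register before byte 3: 0x22
After XOR with byte 0x2E: 0x0C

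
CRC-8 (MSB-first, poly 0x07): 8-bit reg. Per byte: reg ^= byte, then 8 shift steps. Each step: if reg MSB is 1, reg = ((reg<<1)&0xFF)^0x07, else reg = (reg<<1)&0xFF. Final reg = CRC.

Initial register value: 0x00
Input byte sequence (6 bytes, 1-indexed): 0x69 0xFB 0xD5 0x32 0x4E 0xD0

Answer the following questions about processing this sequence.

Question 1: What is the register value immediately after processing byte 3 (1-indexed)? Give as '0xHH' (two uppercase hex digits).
Answer: 0x59

Derivation:
After byte 1 (0x69): reg=0x18
After byte 2 (0xFB): reg=0xA7
After byte 3 (0xD5): reg=0x59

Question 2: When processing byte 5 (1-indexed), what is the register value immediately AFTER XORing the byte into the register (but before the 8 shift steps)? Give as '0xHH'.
Register before byte 5: 0x16
Byte 5: 0x4E
0x16 XOR 0x4E = 0x58

Answer: 0x58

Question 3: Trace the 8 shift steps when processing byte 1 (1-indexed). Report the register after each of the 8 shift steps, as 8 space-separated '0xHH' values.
Register before byte 1: 0x00
After XOR with byte 0x69: 0x69

Answer: 0xD2 0xA3 0x41 0x82 0x03 0x06 0x0C 0x18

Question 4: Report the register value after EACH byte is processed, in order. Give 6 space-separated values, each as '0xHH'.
0x18 0xA7 0x59 0x16 0x8F 0x9A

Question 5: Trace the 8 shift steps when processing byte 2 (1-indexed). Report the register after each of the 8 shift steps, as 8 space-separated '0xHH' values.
Answer: 0xC1 0x85 0x0D 0x1A 0x34 0x68 0xD0 0xA7

Derivation:
After byte 1 (0x69): reg=0x18
Register before byte 2: 0x18
After XOR with byte 0xFB: 0xE3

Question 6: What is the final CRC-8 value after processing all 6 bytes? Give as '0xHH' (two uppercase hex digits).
Answer: 0x9A

Derivation:
After byte 1 (0x69): reg=0x18
After byte 2 (0xFB): reg=0xA7
After byte 3 (0xD5): reg=0x59
After byte 4 (0x32): reg=0x16
After byte 5 (0x4E): reg=0x8F
After byte 6 (0xD0): reg=0x9A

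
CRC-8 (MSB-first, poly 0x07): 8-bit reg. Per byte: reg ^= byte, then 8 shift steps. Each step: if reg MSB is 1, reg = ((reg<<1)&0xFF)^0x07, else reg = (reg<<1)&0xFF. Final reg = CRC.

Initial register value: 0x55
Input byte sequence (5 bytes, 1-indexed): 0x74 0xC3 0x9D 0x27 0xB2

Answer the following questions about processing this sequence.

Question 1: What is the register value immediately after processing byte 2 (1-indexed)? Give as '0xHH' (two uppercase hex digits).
Answer: 0xFC

Derivation:
After byte 1 (0x74): reg=0xE7
After byte 2 (0xC3): reg=0xFC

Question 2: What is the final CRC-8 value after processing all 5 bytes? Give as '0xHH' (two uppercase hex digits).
Answer: 0x7C

Derivation:
After byte 1 (0x74): reg=0xE7
After byte 2 (0xC3): reg=0xFC
After byte 3 (0x9D): reg=0x20
After byte 4 (0x27): reg=0x15
After byte 5 (0xB2): reg=0x7C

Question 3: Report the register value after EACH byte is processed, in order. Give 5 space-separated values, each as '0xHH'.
0xE7 0xFC 0x20 0x15 0x7C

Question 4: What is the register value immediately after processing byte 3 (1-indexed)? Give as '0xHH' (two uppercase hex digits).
After byte 1 (0x74): reg=0xE7
After byte 2 (0xC3): reg=0xFC
After byte 3 (0x9D): reg=0x20

Answer: 0x20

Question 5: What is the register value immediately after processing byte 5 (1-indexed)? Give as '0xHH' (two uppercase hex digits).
After byte 1 (0x74): reg=0xE7
After byte 2 (0xC3): reg=0xFC
After byte 3 (0x9D): reg=0x20
After byte 4 (0x27): reg=0x15
After byte 5 (0xB2): reg=0x7C

Answer: 0x7C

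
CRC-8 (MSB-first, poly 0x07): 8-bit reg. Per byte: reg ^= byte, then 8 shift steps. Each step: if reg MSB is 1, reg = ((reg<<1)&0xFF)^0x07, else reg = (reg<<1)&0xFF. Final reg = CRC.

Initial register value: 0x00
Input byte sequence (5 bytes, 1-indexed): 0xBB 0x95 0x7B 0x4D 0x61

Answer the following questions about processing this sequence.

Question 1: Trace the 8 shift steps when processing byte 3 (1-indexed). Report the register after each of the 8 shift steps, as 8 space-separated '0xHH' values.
Answer: 0x82 0x03 0x06 0x0C 0x18 0x30 0x60 0xC0

Derivation:
After byte 1 (0xBB): reg=0x28
After byte 2 (0x95): reg=0x3A
Register before byte 3: 0x3A
After XOR with byte 0x7B: 0x41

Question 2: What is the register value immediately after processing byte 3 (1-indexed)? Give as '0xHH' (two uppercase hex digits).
Answer: 0xC0

Derivation:
After byte 1 (0xBB): reg=0x28
After byte 2 (0x95): reg=0x3A
After byte 3 (0x7B): reg=0xC0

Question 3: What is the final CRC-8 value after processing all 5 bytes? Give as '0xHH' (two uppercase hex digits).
Answer: 0x7F

Derivation:
After byte 1 (0xBB): reg=0x28
After byte 2 (0x95): reg=0x3A
After byte 3 (0x7B): reg=0xC0
After byte 4 (0x4D): reg=0xAA
After byte 5 (0x61): reg=0x7F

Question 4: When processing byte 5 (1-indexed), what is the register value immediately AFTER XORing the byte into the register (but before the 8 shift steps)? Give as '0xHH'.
Answer: 0xCB

Derivation:
Register before byte 5: 0xAA
Byte 5: 0x61
0xAA XOR 0x61 = 0xCB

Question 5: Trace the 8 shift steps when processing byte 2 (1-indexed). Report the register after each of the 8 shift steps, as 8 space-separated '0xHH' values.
Answer: 0x7D 0xFA 0xF3 0xE1 0xC5 0x8D 0x1D 0x3A

Derivation:
After byte 1 (0xBB): reg=0x28
Register before byte 2: 0x28
After XOR with byte 0x95: 0xBD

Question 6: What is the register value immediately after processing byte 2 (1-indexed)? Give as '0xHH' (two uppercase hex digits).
After byte 1 (0xBB): reg=0x28
After byte 2 (0x95): reg=0x3A

Answer: 0x3A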